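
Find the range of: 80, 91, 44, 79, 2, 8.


Max = 91, Min = 2
Range = 91 - 2 = 89

Range = 89


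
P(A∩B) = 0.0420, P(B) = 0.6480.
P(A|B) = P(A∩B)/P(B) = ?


P(A|B) = 0.0420/0.6480 = 0.0648

P(A|B) = 0.0648


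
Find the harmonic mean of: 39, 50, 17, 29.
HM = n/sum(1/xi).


Sum of reciprocals = 1/39 + 1/50 + 1/17 + 1/29 = 0.138947
HM = 4/0.138947 = 28.7879

HM = 28.7879


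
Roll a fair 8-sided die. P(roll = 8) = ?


Favorable outcomes (roll = 8): 1
Total outcomes = 8
P = 1/8 = 0.1250

P = 0.1250


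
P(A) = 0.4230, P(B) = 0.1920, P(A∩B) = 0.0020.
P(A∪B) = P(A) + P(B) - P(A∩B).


P(A∪B) = 0.4230 + 0.1920 - 0.0020
= 0.6150 - 0.0020
= 0.6130

P(A∪B) = 0.6130


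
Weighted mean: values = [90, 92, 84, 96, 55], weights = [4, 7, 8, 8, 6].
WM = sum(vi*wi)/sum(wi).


Numerator = 90*4 + 92*7 + 84*8 + 96*8 + 55*6 = 2774
Denominator = 4 + 7 + 8 + 8 + 6 = 33
WM = 2774/33 = 84.0606

WM = 84.0606


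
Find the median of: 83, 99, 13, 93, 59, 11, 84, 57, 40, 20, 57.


Sorted: 11, 13, 20, 40, 57, 57, 59, 83, 84, 93, 99
n = 11 (odd)
Middle value = 57

Median = 57


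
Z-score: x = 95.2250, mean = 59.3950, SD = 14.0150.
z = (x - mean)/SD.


z = (95.2250 - 59.3950)/14.0150
= 35.8300/14.0150
= 2.5565

z = 2.5565


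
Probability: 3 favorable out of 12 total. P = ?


P = 3/12 = 0.2500

P = 0.2500


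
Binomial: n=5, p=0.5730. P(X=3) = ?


C(5,3) = 10
p^3 = 0.188133
(1-p)^2 = 0.182329
P = 10 * 0.188133 * 0.182329 = 0.3430

P(X=3) = 0.3430


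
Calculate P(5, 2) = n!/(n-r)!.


P(5,2) = 5!/3!
= 120/6
= 20

P(5,2) = 20


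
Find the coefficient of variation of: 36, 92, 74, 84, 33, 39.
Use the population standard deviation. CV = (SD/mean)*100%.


Mean = 59.6667
SD = 24.2945
CV = (24.2945/59.6667)*100 = 40.7170%

CV = 40.7170%


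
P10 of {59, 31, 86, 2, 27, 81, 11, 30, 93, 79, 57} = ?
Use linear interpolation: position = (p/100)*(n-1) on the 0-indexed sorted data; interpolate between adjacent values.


Sorted: 2, 11, 27, 30, 31, 57, 59, 79, 81, 86, 93
n = 11
Index = 10/100 * 10 = 1.0000
Lower = data[1] = 11, Upper = data[2] = 27
P10 = 11 + 0*(16) = 11.0000

P10 = 11.0000


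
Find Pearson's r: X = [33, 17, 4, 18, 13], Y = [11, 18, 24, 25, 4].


Mean X = 17.0000, Mean Y = 16.4000
SD X = 9.402127, SD Y = 7.964923
Cov = -25.400000
r = -25.400000/(9.402127*7.964923) = -0.3392

r = -0.3392


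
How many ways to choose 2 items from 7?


C(7,2) = 7!/(2! × 5!)
= 5040/(2 × 120)
= 21

C(7,2) = 21


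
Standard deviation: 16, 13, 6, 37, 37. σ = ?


Mean = 21.8000
Variance = 164.5600
SD = sqrt(164.5600) = 12.8281

SD = 12.8281


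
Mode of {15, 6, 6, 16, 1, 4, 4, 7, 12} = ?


Frequencies: 1:1, 4:2, 6:2, 7:1, 12:1, 15:1, 16:1
Max frequency = 2
Mode = 4, 6

Mode = 4, 6


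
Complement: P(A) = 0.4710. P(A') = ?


P(not A) = 1 - 0.4710 = 0.5290

P(not A) = 0.5290


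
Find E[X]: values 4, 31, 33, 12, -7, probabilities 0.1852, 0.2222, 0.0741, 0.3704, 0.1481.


E[X] = 4*0.1852 + 31*0.2222 + 33*0.0741 + 12*0.3704 - 7*0.1481
= 0.7408 + 6.8882 + 2.4453 + 4.4448 - 1.0367
= 13.4824

E[X] = 13.4824


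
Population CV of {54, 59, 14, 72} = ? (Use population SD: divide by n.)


Mean = 49.7500
SD = 21.6607
CV = (21.6607/49.7500)*100 = 43.5392%

CV = 43.5392%


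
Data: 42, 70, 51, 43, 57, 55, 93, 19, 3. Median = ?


Sorted: 3, 19, 42, 43, 51, 55, 57, 70, 93
n = 9 (odd)
Middle value = 51

Median = 51


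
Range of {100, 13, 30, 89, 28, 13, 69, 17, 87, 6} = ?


Max = 100, Min = 6
Range = 100 - 6 = 94

Range = 94


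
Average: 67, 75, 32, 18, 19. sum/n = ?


Sum = 67 + 75 + 32 + 18 + 19 = 211
n = 5
Mean = 211/5 = 42.2000

Mean = 42.2000


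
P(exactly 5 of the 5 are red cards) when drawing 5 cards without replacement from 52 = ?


Hypergeometric: P(X=5) = C(26,5)·C(26,0) / C(52,5)
= 65780 × 1 / 2598960
= 65780/2598960 = 0.0253

P = 0.0253


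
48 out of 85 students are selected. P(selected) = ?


P = 48/85 = 0.5647

P = 0.5647


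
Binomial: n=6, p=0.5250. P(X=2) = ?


C(6,2) = 15
p^2 = 0.275625
(1-p)^4 = 0.050907
P = 15 * 0.275625 * 0.050907 = 0.2105

P(X=2) = 0.2105


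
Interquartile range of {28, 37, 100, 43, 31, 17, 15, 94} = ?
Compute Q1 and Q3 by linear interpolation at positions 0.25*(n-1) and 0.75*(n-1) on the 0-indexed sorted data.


Sorted: 15, 17, 28, 31, 37, 43, 94, 100
Q1 (25th %ile) = 25.2500
Q3 (75th %ile) = 55.7500
IQR = 55.7500 - 25.2500 = 30.5000

IQR = 30.5000


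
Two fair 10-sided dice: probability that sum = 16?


Total outcomes = 10×10 = 100
Favorable (sum = 16): 5
P = 5/100 = 0.0500

P = 0.0500


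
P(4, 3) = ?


P(4,3) = 4!/1!
= 24/1
= 24

P(4,3) = 24


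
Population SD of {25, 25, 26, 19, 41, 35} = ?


Mean = 28.5000
Variance = 53.2500
SD = sqrt(53.2500) = 7.2973

SD = 7.2973


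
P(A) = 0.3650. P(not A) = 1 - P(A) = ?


P(not A) = 1 - 0.3650 = 0.6350

P(not A) = 0.6350


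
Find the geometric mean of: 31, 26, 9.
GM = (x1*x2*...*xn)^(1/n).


Product = 31 × 26 × 9 = 7254
GM = 7254^(1/3) = 19.3579

GM = 19.3579


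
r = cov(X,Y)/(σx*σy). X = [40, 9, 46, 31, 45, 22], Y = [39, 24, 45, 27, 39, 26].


Mean X = 32.1667, Mean Y = 33.3333
SD X = 13.284285, SD Y = 7.972174
Cov = 96.111111
r = 96.111111/(13.284285*7.972174) = 0.9075

r = 0.9075


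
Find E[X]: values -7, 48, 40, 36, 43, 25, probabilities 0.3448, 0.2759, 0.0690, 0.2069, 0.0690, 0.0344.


E[X] = -7*0.3448 + 48*0.2759 + 40*0.0690 + 36*0.2069 + 43*0.0690 + 25*0.0344
= -2.4136 + 13.2432 + 2.7600 + 7.4484 + 2.9670 + 0.8600
= 24.8650

E[X] = 24.8650


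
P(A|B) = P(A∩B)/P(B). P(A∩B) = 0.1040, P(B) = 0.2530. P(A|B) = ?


P(A|B) = 0.1040/0.2530 = 0.4111

P(A|B) = 0.4111


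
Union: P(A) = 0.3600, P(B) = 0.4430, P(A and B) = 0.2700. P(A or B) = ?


P(A∪B) = 0.3600 + 0.4430 - 0.2700
= 0.8030 - 0.2700
= 0.5330

P(A∪B) = 0.5330


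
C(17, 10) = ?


C(17,10) = 17!/(10! × 7!)
= 355687428096000/(3628800 × 5040)
= 19448

C(17,10) = 19448


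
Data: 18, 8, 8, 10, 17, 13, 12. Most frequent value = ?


Frequencies: 8:2, 10:1, 12:1, 13:1, 17:1, 18:1
Max frequency = 2
Mode = 8

Mode = 8


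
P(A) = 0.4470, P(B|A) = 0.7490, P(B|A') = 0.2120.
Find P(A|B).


P(B) = P(B|A)*P(A) + P(B|A')*P(A')
= 0.7490*0.4470 + 0.2120*0.5530
= 0.334803 + 0.117236 = 0.452039
P(A|B) = 0.334803/0.452039 = 0.7407

P(A|B) = 0.7407


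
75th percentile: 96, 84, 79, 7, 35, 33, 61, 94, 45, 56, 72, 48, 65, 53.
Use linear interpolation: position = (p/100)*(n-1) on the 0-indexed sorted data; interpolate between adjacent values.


Sorted: 7, 33, 35, 45, 48, 53, 56, 61, 65, 72, 79, 84, 94, 96
n = 14
Index = 75/100 * 13 = 9.7500
Lower = data[9] = 72, Upper = data[10] = 79
P75 = 72 + 0.7500*(7) = 77.2500

P75 = 77.2500


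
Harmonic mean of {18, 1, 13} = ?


Sum of reciprocals = 1/18 + 1/1 + 1/13 = 1.132479
HM = 3/1.132479 = 2.6491

HM = 2.6491


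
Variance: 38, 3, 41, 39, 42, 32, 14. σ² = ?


Mean = 29.8571
Squared deviations: 66.3061, 721.3061, 124.1633, 83.5918, 147.4490, 4.5918, 251.4490
Sum = 1398.8571
Variance = 1398.8571/7 = 199.8367

Variance = 199.8367


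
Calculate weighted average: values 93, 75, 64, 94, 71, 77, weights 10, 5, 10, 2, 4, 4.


Numerator = 93*10 + 75*5 + 64*10 + 94*2 + 71*4 + 77*4 = 2725
Denominator = 10 + 5 + 10 + 2 + 4 + 4 = 35
WM = 2725/35 = 77.8571

WM = 77.8571


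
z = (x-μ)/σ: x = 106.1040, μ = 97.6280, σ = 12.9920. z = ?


z = (106.1040 - 97.6280)/12.9920
= 8.4760/12.9920
= 0.6524

z = 0.6524


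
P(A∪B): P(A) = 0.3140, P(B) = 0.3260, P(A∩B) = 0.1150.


P(A∪B) = 0.3140 + 0.3260 - 0.1150
= 0.6400 - 0.1150
= 0.5250

P(A∪B) = 0.5250


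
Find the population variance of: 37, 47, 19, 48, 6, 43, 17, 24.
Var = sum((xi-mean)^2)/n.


Mean = 30.1250
Squared deviations: 47.2656, 284.7656, 123.7656, 319.5156, 582.0156, 165.7656, 172.2656, 37.5156
Sum = 1732.8750
Variance = 1732.8750/8 = 216.6094

Variance = 216.6094


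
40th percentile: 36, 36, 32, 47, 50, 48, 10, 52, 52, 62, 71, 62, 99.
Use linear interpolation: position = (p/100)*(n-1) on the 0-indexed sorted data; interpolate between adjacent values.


Sorted: 10, 32, 36, 36, 47, 48, 50, 52, 52, 62, 62, 71, 99
n = 13
Index = 40/100 * 12 = 4.8000
Lower = data[4] = 47, Upper = data[5] = 48
P40 = 47 + 0.8000*(1) = 47.8000

P40 = 47.8000


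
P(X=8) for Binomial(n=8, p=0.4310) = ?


C(8,8) = 1
p^8 = 0.001191
(1-p)^0 = 1.000000
P = 1 * 0.001191 * 1.000000 = 0.0012

P(X=8) = 0.0012


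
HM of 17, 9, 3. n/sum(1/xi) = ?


Sum of reciprocals = 1/17 + 1/9 + 1/3 = 0.503268
HM = 3/0.503268 = 5.9610

HM = 5.9610


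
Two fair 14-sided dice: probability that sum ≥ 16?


Total outcomes = 14×14 = 196
Favorable (sum ≥ 16): 91
P = 91/196 = 0.4643

P = 0.4643


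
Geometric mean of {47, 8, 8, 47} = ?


Product = 47 × 8 × 8 × 47 = 141376
GM = 141376^(1/4) = 19.3907

GM = 19.3907


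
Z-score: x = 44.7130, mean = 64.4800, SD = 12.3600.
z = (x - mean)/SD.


z = (44.7130 - 64.4800)/12.3600
= -19.7670/12.3600
= -1.5993

z = -1.5993


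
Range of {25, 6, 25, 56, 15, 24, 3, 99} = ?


Max = 99, Min = 3
Range = 99 - 3 = 96

Range = 96


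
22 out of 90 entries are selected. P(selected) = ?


P = 22/90 = 0.2444

P = 0.2444


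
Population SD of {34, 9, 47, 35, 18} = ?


Mean = 28.6000
Variance = 181.0400
SD = sqrt(181.0400) = 13.4551

SD = 13.4551


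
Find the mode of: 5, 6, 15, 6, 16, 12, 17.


Frequencies: 5:1, 6:2, 12:1, 15:1, 16:1, 17:1
Max frequency = 2
Mode = 6

Mode = 6


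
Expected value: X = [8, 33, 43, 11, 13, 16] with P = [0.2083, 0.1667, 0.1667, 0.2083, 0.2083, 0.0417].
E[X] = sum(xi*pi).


E[X] = 8*0.2083 + 33*0.1667 + 43*0.1667 + 11*0.2083 + 13*0.2083 + 16*0.0417
= 1.6664 + 5.5011 + 7.1681 + 2.2913 + 2.7079 + 0.6672
= 20.0020

E[X] = 20.0020


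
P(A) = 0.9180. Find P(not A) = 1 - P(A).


P(not A) = 1 - 0.9180 = 0.0820

P(not A) = 0.0820


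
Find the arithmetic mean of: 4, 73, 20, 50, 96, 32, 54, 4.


Sum = 4 + 73 + 20 + 50 + 96 + 32 + 54 + 4 = 333
n = 8
Mean = 333/8 = 41.6250

Mean = 41.6250


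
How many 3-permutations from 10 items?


P(10,3) = 10!/7!
= 3628800/5040
= 720

P(10,3) = 720


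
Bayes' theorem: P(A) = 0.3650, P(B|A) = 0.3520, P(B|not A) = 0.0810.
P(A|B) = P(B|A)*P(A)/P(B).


P(B) = P(B|A)*P(A) + P(B|A')*P(A')
= 0.3520*0.3650 + 0.0810*0.6350
= 0.128480 + 0.051435 = 0.179915
P(A|B) = 0.128480/0.179915 = 0.7141

P(A|B) = 0.7141


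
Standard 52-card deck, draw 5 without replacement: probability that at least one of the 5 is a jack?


P(at least one) = 1 - P(none)
P(none) = (48/52) × (47/51) × (46/50) × (45/49) × (44/48) = 0.658842
P(at least one) = 1 - 0.658842 = 0.3412

P = 0.3412


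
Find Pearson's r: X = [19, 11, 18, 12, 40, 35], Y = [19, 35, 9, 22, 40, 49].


Mean X = 22.5000, Mean Y = 29.0000
SD X = 11.086779, SD Y = 13.576941
Cov = 95.333333
r = 95.333333/(11.086779*13.576941) = 0.6333

r = 0.6333


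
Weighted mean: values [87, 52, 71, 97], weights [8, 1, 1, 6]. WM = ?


Numerator = 87*8 + 52*1 + 71*1 + 97*6 = 1401
Denominator = 8 + 1 + 1 + 6 = 16
WM = 1401/16 = 87.5625

WM = 87.5625


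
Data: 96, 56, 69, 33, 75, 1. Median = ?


Sorted: 1, 33, 56, 69, 75, 96
n = 6 (even)
Middle values: 56 and 69
Median = (56+69)/2 = 62.5000

Median = 62.5000


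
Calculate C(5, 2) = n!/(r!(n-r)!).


C(5,2) = 5!/(2! × 3!)
= 120/(2 × 6)
= 10

C(5,2) = 10


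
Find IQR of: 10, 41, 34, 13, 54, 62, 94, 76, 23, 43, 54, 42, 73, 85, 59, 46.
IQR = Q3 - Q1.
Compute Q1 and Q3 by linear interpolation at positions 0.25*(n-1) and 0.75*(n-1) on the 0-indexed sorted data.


Sorted: 10, 13, 23, 34, 41, 42, 43, 46, 54, 54, 59, 62, 73, 76, 85, 94
Q1 (25th %ile) = 39.2500
Q3 (75th %ile) = 64.7500
IQR = 64.7500 - 39.2500 = 25.5000

IQR = 25.5000


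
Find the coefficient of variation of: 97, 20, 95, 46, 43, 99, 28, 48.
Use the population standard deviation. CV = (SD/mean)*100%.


Mean = 59.5000
SD = 30.3439
CV = (30.3439/59.5000)*100 = 50.9981%

CV = 50.9981%


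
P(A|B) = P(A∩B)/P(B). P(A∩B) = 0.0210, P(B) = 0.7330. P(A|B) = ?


P(A|B) = 0.0210/0.7330 = 0.0286

P(A|B) = 0.0286


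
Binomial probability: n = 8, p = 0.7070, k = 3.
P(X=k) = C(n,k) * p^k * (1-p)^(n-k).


C(8,3) = 56
p^3 = 0.353393
(1-p)^5 = 0.002159
P = 56 * 0.353393 * 0.002159 = 0.0427

P(X=3) = 0.0427


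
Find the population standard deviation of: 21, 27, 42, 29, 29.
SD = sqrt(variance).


Mean = 29.6000
Variance = 47.0400
SD = sqrt(47.0400) = 6.8586

SD = 6.8586


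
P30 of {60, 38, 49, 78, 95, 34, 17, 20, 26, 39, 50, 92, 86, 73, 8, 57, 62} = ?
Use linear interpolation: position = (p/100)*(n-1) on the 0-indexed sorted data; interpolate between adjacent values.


Sorted: 8, 17, 20, 26, 34, 38, 39, 49, 50, 57, 60, 62, 73, 78, 86, 92, 95
n = 17
Index = 30/100 * 16 = 4.8000
Lower = data[4] = 34, Upper = data[5] = 38
P30 = 34 + 0.8000*(4) = 37.2000

P30 = 37.2000


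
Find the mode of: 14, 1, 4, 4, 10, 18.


Frequencies: 1:1, 4:2, 10:1, 14:1, 18:1
Max frequency = 2
Mode = 4

Mode = 4


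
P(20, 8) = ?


P(20,8) = 20!/12!
= 2432902008176640000/479001600
= 5079110400

P(20,8) = 5079110400


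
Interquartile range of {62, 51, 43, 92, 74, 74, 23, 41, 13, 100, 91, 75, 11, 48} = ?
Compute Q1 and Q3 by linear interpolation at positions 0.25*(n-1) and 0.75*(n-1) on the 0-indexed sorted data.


Sorted: 11, 13, 23, 41, 43, 48, 51, 62, 74, 74, 75, 91, 92, 100
Q1 (25th %ile) = 41.5000
Q3 (75th %ile) = 74.7500
IQR = 74.7500 - 41.5000 = 33.2500

IQR = 33.2500


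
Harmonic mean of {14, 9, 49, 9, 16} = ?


Sum of reciprocals = 1/14 + 1/9 + 1/49 + 1/9 + 1/16 = 0.376559
HM = 5/0.376559 = 13.2781

HM = 13.2781


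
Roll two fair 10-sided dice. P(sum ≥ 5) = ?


Total outcomes = 10×10 = 100
Favorable (sum ≥ 5): 94
P = 94/100 = 0.9400

P = 0.9400


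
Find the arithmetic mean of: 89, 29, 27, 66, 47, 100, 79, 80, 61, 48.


Sum = 89 + 29 + 27 + 66 + 47 + 100 + 79 + 80 + 61 + 48 = 626
n = 10
Mean = 626/10 = 62.6000

Mean = 62.6000


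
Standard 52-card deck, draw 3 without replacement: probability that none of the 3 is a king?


P(no kings) = (48/52) × (47/51) × (46/50)
= 0.7826

P = 0.7826


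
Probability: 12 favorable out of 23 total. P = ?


P = 12/23 = 0.5217

P = 0.5217


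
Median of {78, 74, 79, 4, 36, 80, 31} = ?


Sorted: 4, 31, 36, 74, 78, 79, 80
n = 7 (odd)
Middle value = 74

Median = 74


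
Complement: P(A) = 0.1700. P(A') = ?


P(not A) = 1 - 0.1700 = 0.8300

P(not A) = 0.8300


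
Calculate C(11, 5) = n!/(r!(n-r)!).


C(11,5) = 11!/(5! × 6!)
= 39916800/(120 × 720)
= 462

C(11,5) = 462


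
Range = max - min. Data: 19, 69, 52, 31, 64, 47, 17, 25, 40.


Max = 69, Min = 17
Range = 69 - 17 = 52

Range = 52


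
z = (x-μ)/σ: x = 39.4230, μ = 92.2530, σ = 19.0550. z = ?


z = (39.4230 - 92.2530)/19.0550
= -52.8300/19.0550
= -2.7725

z = -2.7725


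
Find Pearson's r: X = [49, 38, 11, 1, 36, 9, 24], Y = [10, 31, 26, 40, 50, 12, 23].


Mean X = 24.0000, Mean Y = 27.4286
SD X = 16.422980, SD Y = 13.329421
Cov = -22.000000
r = -22.000000/(16.422980*13.329421) = -0.1005

r = -0.1005


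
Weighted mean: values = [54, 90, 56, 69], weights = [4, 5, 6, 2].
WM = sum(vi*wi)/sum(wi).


Numerator = 54*4 + 90*5 + 56*6 + 69*2 = 1140
Denominator = 4 + 5 + 6 + 2 = 17
WM = 1140/17 = 67.0588

WM = 67.0588


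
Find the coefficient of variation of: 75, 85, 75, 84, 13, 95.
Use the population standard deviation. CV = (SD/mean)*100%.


Mean = 71.1667
SD = 26.8850
CV = (26.8850/71.1667)*100 = 37.7776%

CV = 37.7776%


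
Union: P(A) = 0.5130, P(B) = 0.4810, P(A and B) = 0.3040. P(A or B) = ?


P(A∪B) = 0.5130 + 0.4810 - 0.3040
= 0.9940 - 0.3040
= 0.6900

P(A∪B) = 0.6900


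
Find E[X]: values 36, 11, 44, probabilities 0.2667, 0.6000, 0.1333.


E[X] = 36*0.2667 + 11*0.6000 + 44*0.1333
= 9.6012 + 6.6000 + 5.8652
= 22.0664

E[X] = 22.0664


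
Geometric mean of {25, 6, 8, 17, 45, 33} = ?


Product = 25 × 6 × 8 × 17 × 45 × 33 = 30294000
GM = 30294000^(1/6) = 17.6560

GM = 17.6560


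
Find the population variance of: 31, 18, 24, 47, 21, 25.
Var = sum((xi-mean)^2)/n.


Mean = 27.6667
Squared deviations: 11.1111, 93.4444, 13.4444, 373.7778, 44.4444, 7.1111
Sum = 543.3333
Variance = 543.3333/6 = 90.5556

Variance = 90.5556


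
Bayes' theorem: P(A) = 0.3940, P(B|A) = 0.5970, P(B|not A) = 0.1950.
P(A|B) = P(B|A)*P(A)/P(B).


P(B) = P(B|A)*P(A) + P(B|A')*P(A')
= 0.5970*0.3940 + 0.1950*0.6060
= 0.235218 + 0.118170 = 0.353388
P(A|B) = 0.235218/0.353388 = 0.6656

P(A|B) = 0.6656


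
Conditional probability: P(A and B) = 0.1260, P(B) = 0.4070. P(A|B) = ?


P(A|B) = 0.1260/0.4070 = 0.3096

P(A|B) = 0.3096


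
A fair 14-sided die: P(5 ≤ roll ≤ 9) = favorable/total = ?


Favorable outcomes (5 ≤ roll ≤ 9): 5
Total outcomes = 14
P = 5/14 = 0.3571

P = 0.3571


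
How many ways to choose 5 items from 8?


C(8,5) = 8!/(5! × 3!)
= 40320/(120 × 6)
= 56

C(8,5) = 56


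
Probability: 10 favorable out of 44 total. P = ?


P = 10/44 = 0.2273

P = 0.2273


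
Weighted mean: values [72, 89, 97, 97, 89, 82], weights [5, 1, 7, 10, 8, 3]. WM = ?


Numerator = 72*5 + 89*1 + 97*7 + 97*10 + 89*8 + 82*3 = 3056
Denominator = 5 + 1 + 7 + 10 + 8 + 3 = 34
WM = 3056/34 = 89.8824

WM = 89.8824


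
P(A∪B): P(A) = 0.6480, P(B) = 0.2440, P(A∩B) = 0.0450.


P(A∪B) = 0.6480 + 0.2440 - 0.0450
= 0.8920 - 0.0450
= 0.8470

P(A∪B) = 0.8470


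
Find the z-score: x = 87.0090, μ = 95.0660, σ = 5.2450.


z = (87.0090 - 95.0660)/5.2450
= -8.0570/5.2450
= -1.5361

z = -1.5361


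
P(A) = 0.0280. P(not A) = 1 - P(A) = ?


P(not A) = 1 - 0.0280 = 0.9720

P(not A) = 0.9720


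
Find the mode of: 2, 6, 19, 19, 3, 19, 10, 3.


Frequencies: 2:1, 3:2, 6:1, 10:1, 19:3
Max frequency = 3
Mode = 19

Mode = 19


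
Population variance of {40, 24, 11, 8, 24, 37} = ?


Mean = 24.0000
Squared deviations: 256.0000, 0, 169.0000, 256.0000, 0, 169.0000
Sum = 850.0000
Variance = 850.0000/6 = 141.6667

Variance = 141.6667


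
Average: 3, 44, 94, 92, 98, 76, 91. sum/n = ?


Sum = 3 + 44 + 94 + 92 + 98 + 76 + 91 = 498
n = 7
Mean = 498/7 = 71.1429

Mean = 71.1429


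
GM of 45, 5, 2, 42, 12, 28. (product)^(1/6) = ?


Product = 45 × 5 × 2 × 42 × 12 × 28 = 6350400
GM = 6350400^(1/6) = 13.6082

GM = 13.6082


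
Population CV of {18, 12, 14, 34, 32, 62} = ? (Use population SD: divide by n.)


Mean = 28.6667
SD = 17.1140
CV = (17.1140/28.6667)*100 = 59.7000%

CV = 59.7000%


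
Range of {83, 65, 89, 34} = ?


Max = 89, Min = 34
Range = 89 - 34 = 55

Range = 55


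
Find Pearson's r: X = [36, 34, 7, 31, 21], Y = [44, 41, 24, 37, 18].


Mean X = 25.8000, Mean Y = 32.8000
SD X = 10.721940, SD Y = 10.067770
Cov = 87.960000
r = 87.960000/(10.721940*10.067770) = 0.8149

r = 0.8149


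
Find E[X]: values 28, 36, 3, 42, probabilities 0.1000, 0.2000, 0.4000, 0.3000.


E[X] = 28*0.1000 + 36*0.2000 + 3*0.4000 + 42*0.3000
= 2.8000 + 7.2000 + 1.2000 + 12.6000
= 23.8000

E[X] = 23.8000


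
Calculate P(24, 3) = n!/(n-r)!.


P(24,3) = 24!/21!
= 620448401733239439360000/51090942171709440000
= 12144

P(24,3) = 12144


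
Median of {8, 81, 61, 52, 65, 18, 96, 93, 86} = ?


Sorted: 8, 18, 52, 61, 65, 81, 86, 93, 96
n = 9 (odd)
Middle value = 65

Median = 65


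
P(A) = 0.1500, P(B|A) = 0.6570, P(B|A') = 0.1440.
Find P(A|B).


P(B) = P(B|A)*P(A) + P(B|A')*P(A')
= 0.6570*0.1500 + 0.1440*0.8500
= 0.098550 + 0.122400 = 0.220950
P(A|B) = 0.098550/0.220950 = 0.4460

P(A|B) = 0.4460


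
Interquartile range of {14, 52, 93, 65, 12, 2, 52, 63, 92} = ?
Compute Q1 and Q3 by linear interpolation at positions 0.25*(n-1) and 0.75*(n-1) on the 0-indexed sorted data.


Sorted: 2, 12, 14, 52, 52, 63, 65, 92, 93
Q1 (25th %ile) = 14.0000
Q3 (75th %ile) = 65.0000
IQR = 65.0000 - 14.0000 = 51.0000

IQR = 51.0000


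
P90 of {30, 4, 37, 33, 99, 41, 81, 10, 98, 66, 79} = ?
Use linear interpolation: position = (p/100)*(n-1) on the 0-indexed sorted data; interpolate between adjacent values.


Sorted: 4, 10, 30, 33, 37, 41, 66, 79, 81, 98, 99
n = 11
Index = 90/100 * 10 = 9.0000
Lower = data[9] = 98, Upper = data[10] = 99
P90 = 98 + 0*(1) = 98.0000

P90 = 98.0000


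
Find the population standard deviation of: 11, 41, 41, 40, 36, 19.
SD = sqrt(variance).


Mean = 31.3333
Variance = 141.5556
SD = sqrt(141.5556) = 11.8977

SD = 11.8977


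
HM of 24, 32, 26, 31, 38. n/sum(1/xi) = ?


Sum of reciprocals = 1/24 + 1/32 + 1/26 + 1/31 + 1/38 = 0.169952
HM = 5/0.169952 = 29.4201

HM = 29.4201


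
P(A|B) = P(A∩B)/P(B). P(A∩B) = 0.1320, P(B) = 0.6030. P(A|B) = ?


P(A|B) = 0.1320/0.6030 = 0.2189

P(A|B) = 0.2189


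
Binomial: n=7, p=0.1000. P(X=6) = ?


C(7,6) = 7
p^6 = 1.000000e-06
(1-p)^1 = 0.900000
P = 7 * 1.000000e-06 * 0.900000 = 6.3000e-06

P(X=6) = 6.3000e-06


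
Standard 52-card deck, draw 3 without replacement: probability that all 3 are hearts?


P(all hearts) = (13/52) × (12/51) × (11/50)
= 0.0129

P = 0.0129


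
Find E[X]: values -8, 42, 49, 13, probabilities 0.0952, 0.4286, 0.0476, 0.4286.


E[X] = -8*0.0952 + 42*0.4286 + 49*0.0476 + 13*0.4286
= -0.7616 + 18.0012 + 2.3324 + 5.5718
= 25.1438

E[X] = 25.1438


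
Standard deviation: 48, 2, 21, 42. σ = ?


Mean = 28.2500
Variance = 330.1875
SD = sqrt(330.1875) = 18.1711

SD = 18.1711


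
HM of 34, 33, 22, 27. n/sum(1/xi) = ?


Sum of reciprocals = 1/34 + 1/33 + 1/22 + 1/27 = 0.142206
HM = 4/0.142206 = 28.1281

HM = 28.1281


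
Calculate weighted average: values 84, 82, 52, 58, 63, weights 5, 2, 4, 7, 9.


Numerator = 84*5 + 82*2 + 52*4 + 58*7 + 63*9 = 1765
Denominator = 5 + 2 + 4 + 7 + 9 = 27
WM = 1765/27 = 65.3704

WM = 65.3704


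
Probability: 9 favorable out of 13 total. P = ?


P = 9/13 = 0.6923

P = 0.6923


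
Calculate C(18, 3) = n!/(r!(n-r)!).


C(18,3) = 18!/(3! × 15!)
= 6402373705728000/(6 × 1307674368000)
= 816

C(18,3) = 816


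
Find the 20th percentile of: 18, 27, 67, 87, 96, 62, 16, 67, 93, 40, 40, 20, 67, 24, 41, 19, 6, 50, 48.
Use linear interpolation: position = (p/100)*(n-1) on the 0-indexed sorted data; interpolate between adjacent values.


Sorted: 6, 16, 18, 19, 20, 24, 27, 40, 40, 41, 48, 50, 62, 67, 67, 67, 87, 93, 96
n = 19
Index = 20/100 * 18 = 3.6000
Lower = data[3] = 19, Upper = data[4] = 20
P20 = 19 + 0.6000*(1) = 19.6000

P20 = 19.6000


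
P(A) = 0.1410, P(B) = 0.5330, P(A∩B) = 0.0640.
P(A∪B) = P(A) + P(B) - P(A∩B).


P(A∪B) = 0.1410 + 0.5330 - 0.0640
= 0.6740 - 0.0640
= 0.6100

P(A∪B) = 0.6100


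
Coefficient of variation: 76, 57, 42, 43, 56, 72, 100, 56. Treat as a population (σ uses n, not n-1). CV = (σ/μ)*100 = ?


Mean = 62.7500
SD = 18.0052
CV = (18.0052/62.7500)*100 = 28.6936%

CV = 28.6936%


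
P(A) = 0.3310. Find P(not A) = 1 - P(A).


P(not A) = 1 - 0.3310 = 0.6690

P(not A) = 0.6690


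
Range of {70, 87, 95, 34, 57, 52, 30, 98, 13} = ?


Max = 98, Min = 13
Range = 98 - 13 = 85

Range = 85


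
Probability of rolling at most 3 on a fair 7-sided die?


Favorable outcomes (roll ≤ 3): 3
Total outcomes = 7
P = 3/7 = 0.4286

P = 0.4286


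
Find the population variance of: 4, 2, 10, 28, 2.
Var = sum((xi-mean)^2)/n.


Mean = 9.2000
Squared deviations: 27.0400, 51.8400, 0.6400, 353.4400, 51.8400
Sum = 484.8000
Variance = 484.8000/5 = 96.9600

Variance = 96.9600


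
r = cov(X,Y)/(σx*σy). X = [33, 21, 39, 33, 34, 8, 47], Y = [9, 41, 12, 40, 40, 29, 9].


Mean X = 30.7143, Mean Y = 25.7143
SD X = 11.743865, SD Y = 14.139249
Cov = -81.081633
r = -81.081633/(11.743865*14.139249) = -0.4883

r = -0.4883


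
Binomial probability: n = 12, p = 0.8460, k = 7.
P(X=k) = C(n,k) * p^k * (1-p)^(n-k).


C(12,7) = 792
p^7 = 0.310165
(1-p)^5 = 8.661709e-05
P = 792 * 0.310165 * 8.661709e-05 = 0.0213

P(X=7) = 0.0213


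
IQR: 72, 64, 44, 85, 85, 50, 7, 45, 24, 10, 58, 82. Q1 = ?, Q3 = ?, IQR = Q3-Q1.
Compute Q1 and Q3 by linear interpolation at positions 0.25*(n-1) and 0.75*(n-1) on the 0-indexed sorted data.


Sorted: 7, 10, 24, 44, 45, 50, 58, 64, 72, 82, 85, 85
Q1 (25th %ile) = 39.0000
Q3 (75th %ile) = 74.5000
IQR = 74.5000 - 39.0000 = 35.5000

IQR = 35.5000


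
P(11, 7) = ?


P(11,7) = 11!/4!
= 39916800/24
= 1663200

P(11,7) = 1663200


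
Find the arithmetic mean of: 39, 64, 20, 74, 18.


Sum = 39 + 64 + 20 + 74 + 18 = 215
n = 5
Mean = 215/5 = 43.0000

Mean = 43.0000


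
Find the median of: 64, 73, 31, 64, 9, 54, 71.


Sorted: 9, 31, 54, 64, 64, 71, 73
n = 7 (odd)
Middle value = 64

Median = 64


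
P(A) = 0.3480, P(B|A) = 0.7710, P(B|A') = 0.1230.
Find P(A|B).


P(B) = P(B|A)*P(A) + P(B|A')*P(A')
= 0.7710*0.3480 + 0.1230*0.6520
= 0.268308 + 0.080196 = 0.348504
P(A|B) = 0.268308/0.348504 = 0.7699

P(A|B) = 0.7699


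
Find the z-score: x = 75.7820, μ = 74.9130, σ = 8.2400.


z = (75.7820 - 74.9130)/8.2400
= 0.8690/8.2400
= 0.1055

z = 0.1055


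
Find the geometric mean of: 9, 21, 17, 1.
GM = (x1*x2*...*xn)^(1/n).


Product = 9 × 21 × 17 × 1 = 3213
GM = 3213^(1/4) = 7.5288

GM = 7.5288


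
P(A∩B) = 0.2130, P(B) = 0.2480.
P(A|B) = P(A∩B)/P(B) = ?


P(A|B) = 0.2130/0.2480 = 0.8589

P(A|B) = 0.8589


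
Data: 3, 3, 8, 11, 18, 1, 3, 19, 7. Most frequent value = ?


Frequencies: 1:1, 3:3, 7:1, 8:1, 11:1, 18:1, 19:1
Max frequency = 3
Mode = 3

Mode = 3


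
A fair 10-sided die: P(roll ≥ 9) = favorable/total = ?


Favorable outcomes (roll ≥ 9): 2
Total outcomes = 10
P = 2/10 = 0.2000

P = 0.2000


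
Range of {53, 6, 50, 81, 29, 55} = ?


Max = 81, Min = 6
Range = 81 - 6 = 75

Range = 75


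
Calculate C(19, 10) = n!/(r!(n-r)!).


C(19,10) = 19!/(10! × 9!)
= 121645100408832000/(3628800 × 362880)
= 92378

C(19,10) = 92378


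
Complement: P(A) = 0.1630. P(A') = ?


P(not A) = 1 - 0.1630 = 0.8370

P(not A) = 0.8370


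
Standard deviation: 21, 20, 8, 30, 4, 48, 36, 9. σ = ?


Mean = 22.0000
Variance = 203.7500
SD = sqrt(203.7500) = 14.2741

SD = 14.2741


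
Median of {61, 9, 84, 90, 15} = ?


Sorted: 9, 15, 61, 84, 90
n = 5 (odd)
Middle value = 61

Median = 61


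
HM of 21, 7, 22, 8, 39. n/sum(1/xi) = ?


Sum of reciprocals = 1/21 + 1/7 + 1/22 + 1/8 + 1/39 = 0.386572
HM = 5/0.386572 = 12.9342

HM = 12.9342


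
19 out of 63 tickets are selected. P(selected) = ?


P = 19/63 = 0.3016

P = 0.3016


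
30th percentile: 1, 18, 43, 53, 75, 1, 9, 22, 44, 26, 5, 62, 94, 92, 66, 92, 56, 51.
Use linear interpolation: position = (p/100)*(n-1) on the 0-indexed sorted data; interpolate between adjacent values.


Sorted: 1, 1, 5, 9, 18, 22, 26, 43, 44, 51, 53, 56, 62, 66, 75, 92, 92, 94
n = 18
Index = 30/100 * 17 = 5.1000
Lower = data[5] = 22, Upper = data[6] = 26
P30 = 22 + 0.1000*(4) = 22.4000

P30 = 22.4000


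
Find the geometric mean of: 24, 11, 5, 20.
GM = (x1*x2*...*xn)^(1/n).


Product = 24 × 11 × 5 × 20 = 26400
GM = 26400^(1/4) = 12.7468

GM = 12.7468


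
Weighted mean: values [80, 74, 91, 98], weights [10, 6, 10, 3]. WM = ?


Numerator = 80*10 + 74*6 + 91*10 + 98*3 = 2448
Denominator = 10 + 6 + 10 + 3 = 29
WM = 2448/29 = 84.4138

WM = 84.4138


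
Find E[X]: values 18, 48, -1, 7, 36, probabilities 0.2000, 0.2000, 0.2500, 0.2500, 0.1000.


E[X] = 18*0.2000 + 48*0.2000 - 1*0.2500 + 7*0.2500 + 36*0.1000
= 3.6000 + 9.6000 - 0.2500 + 1.7500 + 3.6000
= 18.3000

E[X] = 18.3000


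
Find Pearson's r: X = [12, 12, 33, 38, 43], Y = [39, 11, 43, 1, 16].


Mean X = 27.6000, Mean Y = 22.0000
SD X = 13.124024, SD Y = 16.297239
Cov = -58.200000
r = -58.200000/(13.124024*16.297239) = -0.2721

r = -0.2721


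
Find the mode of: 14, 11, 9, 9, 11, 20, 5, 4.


Frequencies: 4:1, 5:1, 9:2, 11:2, 14:1, 20:1
Max frequency = 2
Mode = 9, 11

Mode = 9, 11


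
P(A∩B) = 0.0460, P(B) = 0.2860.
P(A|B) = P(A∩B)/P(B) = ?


P(A|B) = 0.0460/0.2860 = 0.1608

P(A|B) = 0.1608


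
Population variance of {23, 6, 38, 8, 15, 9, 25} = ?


Mean = 17.7143
Squared deviations: 27.9388, 137.2245, 411.5102, 94.3673, 7.3673, 75.9388, 53.0816
Sum = 807.4286
Variance = 807.4286/7 = 115.3469

Variance = 115.3469


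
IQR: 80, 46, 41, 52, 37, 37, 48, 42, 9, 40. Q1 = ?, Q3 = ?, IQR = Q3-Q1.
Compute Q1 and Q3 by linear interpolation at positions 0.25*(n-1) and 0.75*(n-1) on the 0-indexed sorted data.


Sorted: 9, 37, 37, 40, 41, 42, 46, 48, 52, 80
Q1 (25th %ile) = 37.7500
Q3 (75th %ile) = 47.5000
IQR = 47.5000 - 37.7500 = 9.7500

IQR = 9.7500


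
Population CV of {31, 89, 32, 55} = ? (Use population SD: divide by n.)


Mean = 51.7500
SD = 23.5518
CV = (23.5518/51.7500)*100 = 45.5107%

CV = 45.5107%


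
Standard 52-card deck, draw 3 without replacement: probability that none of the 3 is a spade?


P(no spades) = (39/52) × (38/51) × (37/50)
= 0.4135

P = 0.4135


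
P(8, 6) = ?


P(8,6) = 8!/2!
= 40320/2
= 20160

P(8,6) = 20160


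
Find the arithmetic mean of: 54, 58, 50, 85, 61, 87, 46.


Sum = 54 + 58 + 50 + 85 + 61 + 87 + 46 = 441
n = 7
Mean = 441/7 = 63.0000

Mean = 63.0000


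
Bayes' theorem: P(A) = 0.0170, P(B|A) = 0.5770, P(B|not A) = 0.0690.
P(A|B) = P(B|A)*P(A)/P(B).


P(B) = P(B|A)*P(A) + P(B|A')*P(A')
= 0.5770*0.0170 + 0.0690*0.9830
= 0.009809 + 0.067827 = 0.077636
P(A|B) = 0.009809/0.077636 = 0.1263

P(A|B) = 0.1263


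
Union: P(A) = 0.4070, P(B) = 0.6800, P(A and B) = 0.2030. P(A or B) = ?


P(A∪B) = 0.4070 + 0.6800 - 0.2030
= 1.0870 - 0.2030
= 0.8840

P(A∪B) = 0.8840


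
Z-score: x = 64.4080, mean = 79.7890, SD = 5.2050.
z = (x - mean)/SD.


z = (64.4080 - 79.7890)/5.2050
= -15.3810/5.2050
= -2.9550

z = -2.9550


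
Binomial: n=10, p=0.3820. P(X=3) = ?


C(10,3) = 120
p^3 = 0.055743
(1-p)^7 = 0.034429
P = 120 * 0.055743 * 0.034429 = 0.2303

P(X=3) = 0.2303


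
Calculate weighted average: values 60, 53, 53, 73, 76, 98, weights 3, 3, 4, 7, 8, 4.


Numerator = 60*3 + 53*3 + 53*4 + 73*7 + 76*8 + 98*4 = 2062
Denominator = 3 + 3 + 4 + 7 + 8 + 4 = 29
WM = 2062/29 = 71.1034

WM = 71.1034


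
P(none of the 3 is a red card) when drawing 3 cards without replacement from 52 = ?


P(no red cards) = (26/52) × (25/51) × (24/50)
= 0.1176

P = 0.1176


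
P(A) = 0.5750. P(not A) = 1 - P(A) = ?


P(not A) = 1 - 0.5750 = 0.4250

P(not A) = 0.4250


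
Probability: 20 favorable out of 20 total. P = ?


P = 20/20 = 1.0000

P = 1.0000


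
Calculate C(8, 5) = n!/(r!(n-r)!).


C(8,5) = 8!/(5! × 3!)
= 40320/(120 × 6)
= 56

C(8,5) = 56


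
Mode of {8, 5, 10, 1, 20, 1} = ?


Frequencies: 1:2, 5:1, 8:1, 10:1, 20:1
Max frequency = 2
Mode = 1

Mode = 1


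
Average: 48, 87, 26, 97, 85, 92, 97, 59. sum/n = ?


Sum = 48 + 87 + 26 + 97 + 85 + 92 + 97 + 59 = 591
n = 8
Mean = 591/8 = 73.8750

Mean = 73.8750


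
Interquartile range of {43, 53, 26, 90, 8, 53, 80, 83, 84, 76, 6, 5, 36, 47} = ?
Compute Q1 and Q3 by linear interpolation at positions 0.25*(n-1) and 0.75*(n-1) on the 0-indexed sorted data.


Sorted: 5, 6, 8, 26, 36, 43, 47, 53, 53, 76, 80, 83, 84, 90
Q1 (25th %ile) = 28.5000
Q3 (75th %ile) = 79.0000
IQR = 79.0000 - 28.5000 = 50.5000

IQR = 50.5000


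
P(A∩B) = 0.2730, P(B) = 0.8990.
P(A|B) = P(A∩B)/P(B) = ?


P(A|B) = 0.2730/0.8990 = 0.3037

P(A|B) = 0.3037


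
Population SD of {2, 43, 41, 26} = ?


Mean = 28.0000
Variance = 268.5000
SD = sqrt(268.5000) = 16.3860

SD = 16.3860


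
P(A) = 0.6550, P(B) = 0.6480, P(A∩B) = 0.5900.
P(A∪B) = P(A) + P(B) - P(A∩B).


P(A∪B) = 0.6550 + 0.6480 - 0.5900
= 1.3030 - 0.5900
= 0.7130

P(A∪B) = 0.7130


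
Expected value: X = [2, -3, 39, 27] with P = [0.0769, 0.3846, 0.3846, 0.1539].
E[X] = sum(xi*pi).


E[X] = 2*0.0769 - 3*0.3846 + 39*0.3846 + 27*0.1539
= 0.1538 - 1.1538 + 14.9994 + 4.1553
= 18.1547

E[X] = 18.1547


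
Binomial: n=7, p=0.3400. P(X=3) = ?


C(7,3) = 35
p^3 = 0.039304
(1-p)^4 = 0.189747
P = 35 * 0.039304 * 0.189747 = 0.2610

P(X=3) = 0.2610


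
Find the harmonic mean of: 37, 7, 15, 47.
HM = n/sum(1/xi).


Sum of reciprocals = 1/37 + 1/7 + 1/15 + 1/47 = 0.257827
HM = 4/0.257827 = 15.5143

HM = 15.5143


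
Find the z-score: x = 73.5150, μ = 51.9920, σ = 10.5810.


z = (73.5150 - 51.9920)/10.5810
= 21.5230/10.5810
= 2.0341

z = 2.0341


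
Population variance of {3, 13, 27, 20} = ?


Mean = 15.7500
Squared deviations: 162.5625, 7.5625, 126.5625, 18.0625
Sum = 314.7500
Variance = 314.7500/4 = 78.6875

Variance = 78.6875


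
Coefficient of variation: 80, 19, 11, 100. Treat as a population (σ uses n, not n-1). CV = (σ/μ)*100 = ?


Mean = 52.5000
SD = 38.2655
CV = (38.2655/52.5000)*100 = 72.8867%

CV = 72.8867%


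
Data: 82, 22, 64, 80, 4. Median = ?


Sorted: 4, 22, 64, 80, 82
n = 5 (odd)
Middle value = 64

Median = 64


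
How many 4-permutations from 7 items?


P(7,4) = 7!/3!
= 5040/6
= 840

P(7,4) = 840


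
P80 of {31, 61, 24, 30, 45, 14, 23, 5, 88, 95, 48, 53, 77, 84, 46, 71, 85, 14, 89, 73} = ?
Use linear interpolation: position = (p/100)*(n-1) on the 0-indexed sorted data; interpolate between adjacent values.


Sorted: 5, 14, 14, 23, 24, 30, 31, 45, 46, 48, 53, 61, 71, 73, 77, 84, 85, 88, 89, 95
n = 20
Index = 80/100 * 19 = 15.2000
Lower = data[15] = 84, Upper = data[16] = 85
P80 = 84 + 0.2000*(1) = 84.2000

P80 = 84.2000


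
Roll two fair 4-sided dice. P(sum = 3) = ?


Total outcomes = 4×4 = 16
Favorable (sum = 3): 2
P = 2/16 = 0.1250

P = 0.1250


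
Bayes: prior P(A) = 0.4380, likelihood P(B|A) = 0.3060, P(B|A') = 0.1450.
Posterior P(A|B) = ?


P(B) = P(B|A)*P(A) + P(B|A')*P(A')
= 0.3060*0.4380 + 0.1450*0.5620
= 0.134028 + 0.081490 = 0.215518
P(A|B) = 0.134028/0.215518 = 0.6219

P(A|B) = 0.6219


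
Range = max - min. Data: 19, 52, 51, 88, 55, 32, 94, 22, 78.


Max = 94, Min = 19
Range = 94 - 19 = 75

Range = 75


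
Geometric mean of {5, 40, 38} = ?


Product = 5 × 40 × 38 = 7600
GM = 7600^(1/3) = 19.6610

GM = 19.6610


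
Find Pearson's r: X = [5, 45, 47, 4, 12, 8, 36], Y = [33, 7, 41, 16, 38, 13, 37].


Mean X = 22.4286, Mean Y = 26.4286
SD X = 17.959137, SD Y = 12.915739
Cov = 30.530612
r = 30.530612/(17.959137*12.915739) = 0.1316

r = 0.1316


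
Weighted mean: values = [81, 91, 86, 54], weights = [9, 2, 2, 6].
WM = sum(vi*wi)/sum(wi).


Numerator = 81*9 + 91*2 + 86*2 + 54*6 = 1407
Denominator = 9 + 2 + 2 + 6 = 19
WM = 1407/19 = 74.0526

WM = 74.0526


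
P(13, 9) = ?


P(13,9) = 13!/4!
= 6227020800/24
= 259459200

P(13,9) = 259459200


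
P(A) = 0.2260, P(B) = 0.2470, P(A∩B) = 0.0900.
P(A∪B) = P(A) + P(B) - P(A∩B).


P(A∪B) = 0.2260 + 0.2470 - 0.0900
= 0.4730 - 0.0900
= 0.3830

P(A∪B) = 0.3830


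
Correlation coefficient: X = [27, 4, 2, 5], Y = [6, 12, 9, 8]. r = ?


Mean X = 9.5000, Mean Y = 8.7500
SD X = 10.161201, SD Y = 2.165064
Cov = -16.125000
r = -16.125000/(10.161201*2.165064) = -0.7330

r = -0.7330


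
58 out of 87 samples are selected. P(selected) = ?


P = 58/87 = 0.6667

P = 0.6667


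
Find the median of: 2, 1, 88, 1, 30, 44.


Sorted: 1, 1, 2, 30, 44, 88
n = 6 (even)
Middle values: 2 and 30
Median = (2+30)/2 = 16.0000

Median = 16.0000


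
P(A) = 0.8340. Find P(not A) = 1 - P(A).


P(not A) = 1 - 0.8340 = 0.1660

P(not A) = 0.1660


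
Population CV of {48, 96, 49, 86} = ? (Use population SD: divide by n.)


Mean = 69.7500
SD = 21.5450
CV = (21.5450/69.7500)*100 = 30.8889%

CV = 30.8889%


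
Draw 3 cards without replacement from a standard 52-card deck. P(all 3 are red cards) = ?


P(all red cards) = (26/52) × (25/51) × (24/50)
= 0.1176

P = 0.1176


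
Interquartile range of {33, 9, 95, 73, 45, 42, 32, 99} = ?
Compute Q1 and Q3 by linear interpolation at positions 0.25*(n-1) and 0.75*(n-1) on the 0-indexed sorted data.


Sorted: 9, 32, 33, 42, 45, 73, 95, 99
Q1 (25th %ile) = 32.7500
Q3 (75th %ile) = 78.5000
IQR = 78.5000 - 32.7500 = 45.7500

IQR = 45.7500


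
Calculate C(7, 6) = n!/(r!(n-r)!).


C(7,6) = 7!/(6! × 1!)
= 5040/(720 × 1)
= 7

C(7,6) = 7


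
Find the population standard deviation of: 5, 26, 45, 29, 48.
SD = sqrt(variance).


Mean = 30.6000
Variance = 237.8400
SD = sqrt(237.8400) = 15.4221

SD = 15.4221


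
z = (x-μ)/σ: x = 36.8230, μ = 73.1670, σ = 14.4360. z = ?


z = (36.8230 - 73.1670)/14.4360
= -36.3440/14.4360
= -2.5176

z = -2.5176


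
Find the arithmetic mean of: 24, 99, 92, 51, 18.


Sum = 24 + 99 + 92 + 51 + 18 = 284
n = 5
Mean = 284/5 = 56.8000

Mean = 56.8000


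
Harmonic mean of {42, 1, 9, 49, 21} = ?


Sum of reciprocals = 1/42 + 1/1 + 1/9 + 1/49 + 1/21 = 1.202948
HM = 5/1.202948 = 4.1565

HM = 4.1565


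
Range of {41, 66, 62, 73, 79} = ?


Max = 79, Min = 41
Range = 79 - 41 = 38

Range = 38


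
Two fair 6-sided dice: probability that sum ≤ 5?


Total outcomes = 6×6 = 36
Favorable (sum ≤ 5): 10
P = 10/36 = 0.2778

P = 0.2778


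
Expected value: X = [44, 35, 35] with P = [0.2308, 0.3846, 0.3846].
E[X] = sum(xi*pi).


E[X] = 44*0.2308 + 35*0.3846 + 35*0.3846
= 10.1552 + 13.4610 + 13.4610
= 37.0772

E[X] = 37.0772


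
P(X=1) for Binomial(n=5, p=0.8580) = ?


C(5,1) = 5
p^1 = 0.858000
(1-p)^4 = 0.000407
P = 5 * 0.858000 * 0.000407 = 0.0017

P(X=1) = 0.0017


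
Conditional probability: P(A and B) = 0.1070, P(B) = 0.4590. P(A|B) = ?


P(A|B) = 0.1070/0.4590 = 0.2331

P(A|B) = 0.2331


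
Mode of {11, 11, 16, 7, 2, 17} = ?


Frequencies: 2:1, 7:1, 11:2, 16:1, 17:1
Max frequency = 2
Mode = 11

Mode = 11


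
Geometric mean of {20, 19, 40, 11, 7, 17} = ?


Product = 20 × 19 × 40 × 11 × 7 × 17 = 19896800
GM = 19896800^(1/6) = 16.4613

GM = 16.4613


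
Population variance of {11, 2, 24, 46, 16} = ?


Mean = 19.8000
Squared deviations: 77.4400, 316.8400, 17.6400, 686.4400, 14.4400
Sum = 1112.8000
Variance = 1112.8000/5 = 222.5600

Variance = 222.5600


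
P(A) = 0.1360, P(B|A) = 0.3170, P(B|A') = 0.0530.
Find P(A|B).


P(B) = P(B|A)*P(A) + P(B|A')*P(A')
= 0.3170*0.1360 + 0.0530*0.8640
= 0.043112 + 0.045792 = 0.088904
P(A|B) = 0.043112/0.088904 = 0.4849

P(A|B) = 0.4849


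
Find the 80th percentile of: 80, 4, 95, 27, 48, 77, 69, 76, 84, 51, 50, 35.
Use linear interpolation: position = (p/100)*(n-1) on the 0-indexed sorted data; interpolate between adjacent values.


Sorted: 4, 27, 35, 48, 50, 51, 69, 76, 77, 80, 84, 95
n = 12
Index = 80/100 * 11 = 8.8000
Lower = data[8] = 77, Upper = data[9] = 80
P80 = 77 + 0.8000*(3) = 79.4000

P80 = 79.4000


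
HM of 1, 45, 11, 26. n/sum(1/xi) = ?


Sum of reciprocals = 1/1 + 1/45 + 1/11 + 1/26 = 1.151593
HM = 4/1.151593 = 3.4734

HM = 3.4734


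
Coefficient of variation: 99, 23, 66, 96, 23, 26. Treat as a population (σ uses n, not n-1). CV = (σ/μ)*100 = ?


Mean = 55.5000
SD = 33.2303
CV = (33.2303/55.5000)*100 = 59.8743%

CV = 59.8743%


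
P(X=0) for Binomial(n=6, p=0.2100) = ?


C(6,0) = 1
p^0 = 1.000000
(1-p)^6 = 0.243087
P = 1 * 1.000000 * 0.243087 = 0.2431

P(X=0) = 0.2431


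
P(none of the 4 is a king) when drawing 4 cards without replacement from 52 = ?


P(no kings) = (48/52) × (47/51) × (46/50) × (45/49)
= 0.7187

P = 0.7187


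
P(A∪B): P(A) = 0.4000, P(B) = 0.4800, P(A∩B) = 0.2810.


P(A∪B) = 0.4000 + 0.4800 - 0.2810
= 0.8800 - 0.2810
= 0.5990

P(A∪B) = 0.5990
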